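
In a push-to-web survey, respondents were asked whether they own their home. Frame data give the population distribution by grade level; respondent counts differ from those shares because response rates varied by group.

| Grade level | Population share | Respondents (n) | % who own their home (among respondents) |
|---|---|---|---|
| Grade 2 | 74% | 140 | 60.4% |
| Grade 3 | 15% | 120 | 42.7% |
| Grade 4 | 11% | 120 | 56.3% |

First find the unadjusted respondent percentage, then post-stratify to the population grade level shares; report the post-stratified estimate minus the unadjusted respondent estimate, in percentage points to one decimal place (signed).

Unadjusted (pooled respondent) estimate weights by respondent counts:
  (140/380)×60.4 + (120/380)×42.7 + (120/380)×56.3 = 53.5158%
Post-stratified estimate weights by population shares:
  0.74×60.4 + 0.15×42.7 + 0.11×56.3 = 57.294%
Difference = 57.294 − 53.5158 = 3.7782 pp.

+3.8 percentage points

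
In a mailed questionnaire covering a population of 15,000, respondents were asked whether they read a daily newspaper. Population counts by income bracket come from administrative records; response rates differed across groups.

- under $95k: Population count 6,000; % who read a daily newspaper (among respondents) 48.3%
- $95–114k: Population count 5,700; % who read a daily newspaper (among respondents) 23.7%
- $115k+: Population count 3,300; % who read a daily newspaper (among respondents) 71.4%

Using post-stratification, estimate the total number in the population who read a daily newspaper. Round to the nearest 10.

Estimated count per cell = population count × respondent percentage:
  under $95k: 6,000 × 48.3% = 2898
  $95–114k: 5,700 × 23.7% = 1350.9
  $115k+: 3,300 × 71.4% = 2356.2
Estimated total = 6605.1 → 6,610.

6,610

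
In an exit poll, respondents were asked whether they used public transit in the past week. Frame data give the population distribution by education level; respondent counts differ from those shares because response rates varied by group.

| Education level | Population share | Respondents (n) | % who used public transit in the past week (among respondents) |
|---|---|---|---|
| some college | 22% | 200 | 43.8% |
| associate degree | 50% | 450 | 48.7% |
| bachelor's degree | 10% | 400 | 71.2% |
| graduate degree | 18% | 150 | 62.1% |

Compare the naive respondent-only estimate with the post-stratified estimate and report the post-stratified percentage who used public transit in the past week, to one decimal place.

Without adjustment, the pooled respondent share is:
  (200/1200)×43.8 + (450/1200)×48.7 + (400/1200)×71.2 + (150/1200)×62.1 = 57.0583%
Reweighting by population education level shares:
  0.22×43.8 + 0.5×48.7 + 0.1×71.2 + 0.18×62.1 = 52.284%

52.3%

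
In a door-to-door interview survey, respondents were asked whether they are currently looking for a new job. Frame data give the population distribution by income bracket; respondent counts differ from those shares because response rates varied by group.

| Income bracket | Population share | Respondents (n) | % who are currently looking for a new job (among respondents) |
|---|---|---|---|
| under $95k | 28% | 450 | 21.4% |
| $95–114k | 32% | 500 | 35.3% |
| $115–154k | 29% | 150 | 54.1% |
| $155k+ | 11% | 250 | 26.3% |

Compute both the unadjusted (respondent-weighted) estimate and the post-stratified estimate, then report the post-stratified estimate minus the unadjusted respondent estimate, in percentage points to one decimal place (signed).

+4.8 percentage points

Unadjusted (pooled respondent) estimate weights by respondent counts:
  (450/1350)×21.4 + (500/1350)×35.3 + (150/1350)×54.1 + (250/1350)×26.3 = 31.0889%
Post-stratified estimate weights by population shares:
  0.28×21.4 + 0.32×35.3 + 0.29×54.1 + 0.11×26.3 = 35.87%
Difference = 35.87 − 31.0889 = 4.7811 pp.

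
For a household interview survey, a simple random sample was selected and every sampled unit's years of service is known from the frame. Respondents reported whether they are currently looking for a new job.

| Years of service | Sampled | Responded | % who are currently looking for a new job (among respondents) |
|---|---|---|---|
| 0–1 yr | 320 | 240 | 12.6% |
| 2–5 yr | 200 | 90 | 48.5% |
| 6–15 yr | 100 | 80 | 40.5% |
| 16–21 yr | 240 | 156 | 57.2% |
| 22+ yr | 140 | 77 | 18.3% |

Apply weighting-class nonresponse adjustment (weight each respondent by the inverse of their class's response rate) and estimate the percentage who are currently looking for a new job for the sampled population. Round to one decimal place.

34.1%

Class response rates: 0–1 yr 240/320 = 75%, 2–5 yr 90/200 = 45%, 6–15 yr 80/100 = 80%, 16–21 yr 156/240 = 65%, 22+ yr 77/140 = 55%.
Each respondent's weight = sampled/responded in their class; summing within a class gives n_sampled, so:
  0–1 yr: 320 × 12.6 = 4032
  2–5 yr: 200 × 48.5 = 9700
  6–15 yr: 100 × 40.5 = 4050
  16–21 yr: 240 × 57.2 = 13,728
  22+ yr: 140 × 18.3 = 2562
Adjusted estimate = 34,072 / 1,000 = 34.072 → 34.1%.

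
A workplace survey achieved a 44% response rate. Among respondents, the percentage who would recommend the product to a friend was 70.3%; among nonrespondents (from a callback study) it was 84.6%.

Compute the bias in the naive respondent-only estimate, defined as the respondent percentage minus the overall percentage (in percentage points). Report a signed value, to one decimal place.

-8.0 percentage points

Nonresponse fraction = 1 − 0.44 = 0.56.
Bias = (nonresponse fraction) × (respondent percentage − nonrespondent percentage)
     = 0.56 × (70.3 − 84.6) = 0.56 × -14.3 = -8.008.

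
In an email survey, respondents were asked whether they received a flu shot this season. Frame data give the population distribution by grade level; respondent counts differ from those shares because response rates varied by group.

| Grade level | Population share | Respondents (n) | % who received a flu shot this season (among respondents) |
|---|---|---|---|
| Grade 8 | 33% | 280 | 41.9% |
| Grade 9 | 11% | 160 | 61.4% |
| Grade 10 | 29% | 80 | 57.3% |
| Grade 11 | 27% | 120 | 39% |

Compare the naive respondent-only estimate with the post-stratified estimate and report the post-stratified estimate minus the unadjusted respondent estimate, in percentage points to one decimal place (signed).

Naive respondent-only estimate (weights = respondent counts):
  (280/640)×41.9 + (160/640)×61.4 + (80/640)×57.3 + (120/640)×39 = 48.1562%
Reweighting by population grade level shares:
  0.33×41.9 + 0.11×61.4 + 0.29×57.3 + 0.27×39 = 47.728%
Difference = 47.728 − 48.1562 = -0.4283 pp.

-0.4 percentage points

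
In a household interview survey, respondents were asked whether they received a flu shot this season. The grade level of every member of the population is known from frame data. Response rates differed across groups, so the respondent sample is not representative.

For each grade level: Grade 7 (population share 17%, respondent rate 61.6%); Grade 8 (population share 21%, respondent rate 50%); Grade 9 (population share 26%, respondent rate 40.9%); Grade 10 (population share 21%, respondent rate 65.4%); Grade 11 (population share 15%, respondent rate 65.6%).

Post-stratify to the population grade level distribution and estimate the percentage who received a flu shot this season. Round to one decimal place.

Weight each group's respondent value by its population share:
  Grade 7: 0.17 × 61.6 = 10.472
  Grade 8: 0.21 × 50 = 10.5
  Grade 9: 0.26 × 40.9 = 10.634
  Grade 10: 0.21 × 65.4 = 13.734
  Grade 11: 0.15 × 65.6 = 9.84
Post-stratified estimate = 55.18 → 55.2%.

55.2%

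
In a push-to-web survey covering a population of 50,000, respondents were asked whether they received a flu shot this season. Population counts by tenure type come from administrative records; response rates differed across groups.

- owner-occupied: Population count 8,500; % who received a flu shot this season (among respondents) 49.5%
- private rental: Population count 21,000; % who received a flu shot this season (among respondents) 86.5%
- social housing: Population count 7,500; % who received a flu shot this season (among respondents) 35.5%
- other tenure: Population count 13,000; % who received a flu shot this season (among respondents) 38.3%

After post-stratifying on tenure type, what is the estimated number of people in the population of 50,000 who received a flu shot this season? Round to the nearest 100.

30,000

Estimated count per cell = population count × respondent percentage:
  owner-occupied: 8,500 × 49.5% = 4207.5
  private rental: 21,000 × 86.5% = 18,165
  social housing: 7,500 × 35.5% = 2662.5
  other tenure: 13,000 × 38.3% = 4979
Estimated total = 30,014 → 30,000.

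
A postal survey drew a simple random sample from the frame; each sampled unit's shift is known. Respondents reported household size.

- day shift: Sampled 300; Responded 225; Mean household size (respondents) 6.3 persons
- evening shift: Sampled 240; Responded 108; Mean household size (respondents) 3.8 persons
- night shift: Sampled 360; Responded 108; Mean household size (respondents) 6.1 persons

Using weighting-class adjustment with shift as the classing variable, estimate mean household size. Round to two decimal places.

Class response rates: day shift 225/300 = 75%, evening shift 108/240 = 45%, night shift 108/360 = 30%.
Inverse-response-rate weighting restores each class to its sampled count, so class totals weight by n_sampled:
  day shift: 300 × 6.3 = 1890
  evening shift: 240 × 3.8 = 912
  night shift: 360 × 6.1 = 2196
Adjusted estimate = 4998 / 900 = 5.55333 → 5.55.

5.55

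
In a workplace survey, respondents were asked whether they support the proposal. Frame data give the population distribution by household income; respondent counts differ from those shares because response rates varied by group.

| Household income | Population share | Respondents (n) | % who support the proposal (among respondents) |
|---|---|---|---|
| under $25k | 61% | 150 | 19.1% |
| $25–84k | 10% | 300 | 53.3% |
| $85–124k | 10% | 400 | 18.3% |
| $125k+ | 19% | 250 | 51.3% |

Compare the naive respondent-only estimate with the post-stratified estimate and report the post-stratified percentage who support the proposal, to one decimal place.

28.6%

Naive respondent-only estimate (weights = respondent counts):
  (150/1100)×19.1 + (300/1100)×53.3 + (400/1100)×18.3 + (250/1100)×51.3 = 35.4545%
Post-stratifying to population shares instead:
  0.61×19.1 + 0.1×53.3 + 0.1×18.3 + 0.19×51.3 = 28.558%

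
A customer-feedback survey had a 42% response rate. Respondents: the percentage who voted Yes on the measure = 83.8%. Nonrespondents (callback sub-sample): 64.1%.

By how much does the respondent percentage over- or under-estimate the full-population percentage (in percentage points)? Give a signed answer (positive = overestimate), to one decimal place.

+11.4 percentage points

Nonresponse fraction = 1 − 0.42 = 0.58.
Bias = (nonresponse fraction) × (respondent percentage − nonrespondent percentage)
     = 0.58 × (83.8 − 64.1) = 0.58 × 19.7 = 11.426.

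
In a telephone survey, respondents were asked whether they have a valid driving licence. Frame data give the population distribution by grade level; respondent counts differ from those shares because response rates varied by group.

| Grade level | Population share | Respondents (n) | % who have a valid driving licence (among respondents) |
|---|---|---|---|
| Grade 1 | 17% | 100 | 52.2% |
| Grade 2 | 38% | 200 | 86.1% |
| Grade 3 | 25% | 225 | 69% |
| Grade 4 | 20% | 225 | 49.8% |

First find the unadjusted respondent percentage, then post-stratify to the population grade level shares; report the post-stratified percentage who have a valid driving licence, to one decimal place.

68.8%

Without adjustment, the pooled respondent share is:
  (100/750)×52.2 + (200/750)×86.1 + (225/750)×69 + (225/750)×49.8 = 65.56%
Post-stratifying to population shares instead:
  0.17×52.2 + 0.38×86.1 + 0.25×69 + 0.2×49.8 = 68.802%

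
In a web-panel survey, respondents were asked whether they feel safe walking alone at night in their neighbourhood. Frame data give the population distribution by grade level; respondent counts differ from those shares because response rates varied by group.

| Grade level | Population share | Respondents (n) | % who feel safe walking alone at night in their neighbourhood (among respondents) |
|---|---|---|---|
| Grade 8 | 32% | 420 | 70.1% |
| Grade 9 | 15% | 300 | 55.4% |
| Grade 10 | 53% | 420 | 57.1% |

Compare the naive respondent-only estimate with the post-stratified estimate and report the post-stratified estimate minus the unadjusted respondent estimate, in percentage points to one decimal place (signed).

Unadjusted (pooled respondent) estimate weights by respondent counts:
  (420/1140)×70.1 + (300/1140)×55.4 + (420/1140)×57.1 = 61.4421%
Reweighting by population grade level shares:
  0.32×70.1 + 0.15×55.4 + 0.53×57.1 = 61.005%
Difference = 61.005 − 61.4421 = -0.4371 pp.

-0.4 percentage points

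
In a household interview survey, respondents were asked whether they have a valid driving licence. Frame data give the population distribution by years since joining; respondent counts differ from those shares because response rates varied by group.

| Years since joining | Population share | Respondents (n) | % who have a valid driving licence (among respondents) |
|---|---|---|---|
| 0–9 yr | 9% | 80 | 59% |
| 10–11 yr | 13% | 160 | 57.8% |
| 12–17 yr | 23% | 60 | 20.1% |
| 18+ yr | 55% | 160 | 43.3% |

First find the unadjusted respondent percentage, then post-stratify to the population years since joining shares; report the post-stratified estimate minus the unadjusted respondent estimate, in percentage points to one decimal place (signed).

-6.8 percentage points

Naive respondent-only estimate (weights = respondent counts):
  (80/460)×59 + (160/460)×57.8 + (60/460)×20.1 + (160/460)×43.3 = 48.0478%
Post-stratified estimate weights by population shares:
  0.09×59 + 0.13×57.8 + 0.23×20.1 + 0.55×43.3 = 41.262%
Difference = 41.262 − 48.0478 = -6.7858 pp.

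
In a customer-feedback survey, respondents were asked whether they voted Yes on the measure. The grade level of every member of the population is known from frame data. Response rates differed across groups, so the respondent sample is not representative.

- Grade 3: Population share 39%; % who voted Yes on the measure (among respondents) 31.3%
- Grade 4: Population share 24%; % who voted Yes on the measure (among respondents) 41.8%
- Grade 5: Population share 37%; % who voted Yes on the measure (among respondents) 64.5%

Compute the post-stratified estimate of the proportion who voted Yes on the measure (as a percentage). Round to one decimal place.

46.1%

Weight each group's respondent value by its population share:
  Grade 3: 0.39 × 31.3 = 12.207
  Grade 4: 0.24 × 41.8 = 10.032
  Grade 5: 0.37 × 64.5 = 23.865
Post-stratified estimate = 46.104 → 46.1%.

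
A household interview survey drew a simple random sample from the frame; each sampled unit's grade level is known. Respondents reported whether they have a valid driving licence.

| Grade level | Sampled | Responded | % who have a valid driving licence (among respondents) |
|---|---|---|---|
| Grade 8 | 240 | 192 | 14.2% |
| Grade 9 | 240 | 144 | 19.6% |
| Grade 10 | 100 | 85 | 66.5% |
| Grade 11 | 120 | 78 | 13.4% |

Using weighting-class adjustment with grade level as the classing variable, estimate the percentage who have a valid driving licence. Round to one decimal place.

23.4%

Class response rates: Grade 8 192/240 = 80%, Grade 9 144/240 = 60%, Grade 10 85/100 = 85%, Grade 11 78/120 = 65%.
With weight = n_sampled/n_responded per class, the weighted class total is n_sampled:
  Grade 8: 240 × 14.2 = 3408
  Grade 9: 240 × 19.6 = 4704
  Grade 10: 100 × 66.5 = 6650
  Grade 11: 120 × 13.4 = 1608
Adjusted estimate = 16,370 / 700 = 23.3857 → 23.4%.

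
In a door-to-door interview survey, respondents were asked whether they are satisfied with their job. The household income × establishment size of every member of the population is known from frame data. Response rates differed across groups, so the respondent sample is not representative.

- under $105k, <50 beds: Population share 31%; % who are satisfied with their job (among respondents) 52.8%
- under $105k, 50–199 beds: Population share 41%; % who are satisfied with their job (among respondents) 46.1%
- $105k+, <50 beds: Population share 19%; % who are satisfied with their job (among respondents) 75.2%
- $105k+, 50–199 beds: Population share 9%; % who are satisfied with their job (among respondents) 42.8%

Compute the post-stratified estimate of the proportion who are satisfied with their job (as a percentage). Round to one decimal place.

53.4%

Each cell contributes population-share × respondent value:
  under $105k, <50 beds: 0.31 × 52.8 = 16.368
  under $105k, 50–199 beds: 0.41 × 46.1 = 18.901
  $105k+, <50 beds: 0.19 × 75.2 = 14.288
  $105k+, 50–199 beds: 0.09 × 42.8 = 3.852
Post-stratified estimate = 53.409 → 53.4%.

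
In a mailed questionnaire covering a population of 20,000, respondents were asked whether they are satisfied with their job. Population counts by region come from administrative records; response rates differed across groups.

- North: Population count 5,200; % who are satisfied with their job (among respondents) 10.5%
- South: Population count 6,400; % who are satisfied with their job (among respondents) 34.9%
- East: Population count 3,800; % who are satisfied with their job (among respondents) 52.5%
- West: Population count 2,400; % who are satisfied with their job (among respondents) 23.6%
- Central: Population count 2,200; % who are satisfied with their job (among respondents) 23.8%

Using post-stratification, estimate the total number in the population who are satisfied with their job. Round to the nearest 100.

Apply each group's respondent rate to its population count:
  North: 5,200 × 10.5% = 546
  South: 6,400 × 34.9% = 2233.6
  East: 3,800 × 52.5% = 1995
  West: 2,400 × 23.6% = 566.4
  Central: 2,200 × 23.8% = 523.6
Estimated total = 5864.6 → 5,900.

5,900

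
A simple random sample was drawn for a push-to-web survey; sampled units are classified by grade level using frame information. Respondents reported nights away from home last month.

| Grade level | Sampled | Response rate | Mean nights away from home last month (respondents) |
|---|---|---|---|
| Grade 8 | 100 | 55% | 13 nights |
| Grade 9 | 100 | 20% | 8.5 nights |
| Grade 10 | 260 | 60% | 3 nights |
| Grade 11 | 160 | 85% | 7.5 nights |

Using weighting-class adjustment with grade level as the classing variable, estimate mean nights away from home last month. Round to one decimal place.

6.7

Each respondent's weight = sampled/responded in their class; summing within a class gives n_sampled, so:
  Grade 8: 100 × 13 = 1300
  Grade 9: 100 × 8.5 = 850
  Grade 10: 260 × 3 = 780
  Grade 11: 160 × 7.5 = 1200
Adjusted estimate = 4130 / 620 = 6.66129 → 6.7.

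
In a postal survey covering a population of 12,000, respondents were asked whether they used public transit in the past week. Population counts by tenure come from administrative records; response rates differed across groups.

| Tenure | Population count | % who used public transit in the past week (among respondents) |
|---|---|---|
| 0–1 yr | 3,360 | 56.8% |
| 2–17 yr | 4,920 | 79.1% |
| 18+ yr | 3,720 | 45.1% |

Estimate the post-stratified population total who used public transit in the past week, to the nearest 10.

Apply each group's respondent rate to its population count:
  0–1 yr: 3,360 × 56.8% = 1908.48
  2–17 yr: 4,920 × 79.1% = 3891.72
  18+ yr: 3,720 × 45.1% = 1677.72
Estimated total = 7477.92 → 7,480.

7,480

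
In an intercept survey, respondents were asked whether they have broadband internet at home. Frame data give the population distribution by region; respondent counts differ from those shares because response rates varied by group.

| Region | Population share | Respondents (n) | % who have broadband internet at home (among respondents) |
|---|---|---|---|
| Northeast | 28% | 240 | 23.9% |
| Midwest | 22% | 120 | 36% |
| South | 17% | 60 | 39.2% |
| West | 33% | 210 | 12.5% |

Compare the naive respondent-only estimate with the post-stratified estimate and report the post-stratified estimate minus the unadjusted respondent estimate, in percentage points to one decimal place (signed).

+1.5 percentage points

Unadjusted (pooled respondent) estimate weights by respondent counts:
  (240/630)×23.9 + (120/630)×36 + (60/630)×39.2 + (210/630)×12.5 = 23.8619%
Post-stratified estimate weights by population shares:
  0.28×23.9 + 0.22×36 + 0.17×39.2 + 0.33×12.5 = 25.401%
Difference = 25.401 − 23.8619 = 1.5391 pp.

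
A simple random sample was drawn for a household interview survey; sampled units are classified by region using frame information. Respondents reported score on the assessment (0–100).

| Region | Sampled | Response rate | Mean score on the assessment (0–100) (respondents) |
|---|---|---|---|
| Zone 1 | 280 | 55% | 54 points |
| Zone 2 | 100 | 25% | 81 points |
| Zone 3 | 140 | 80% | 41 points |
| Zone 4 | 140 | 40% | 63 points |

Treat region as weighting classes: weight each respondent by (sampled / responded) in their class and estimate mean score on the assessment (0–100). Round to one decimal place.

57.2

Inverse-response-rate weighting restores each class to its sampled count, so class totals weight by n_sampled:
  Zone 1: 280 × 54 = 15,120
  Zone 2: 100 × 81 = 8100
  Zone 3: 140 × 41 = 5740
  Zone 4: 140 × 63 = 8820
Adjusted estimate = 37,780 / 660 = 57.2424 → 57.2.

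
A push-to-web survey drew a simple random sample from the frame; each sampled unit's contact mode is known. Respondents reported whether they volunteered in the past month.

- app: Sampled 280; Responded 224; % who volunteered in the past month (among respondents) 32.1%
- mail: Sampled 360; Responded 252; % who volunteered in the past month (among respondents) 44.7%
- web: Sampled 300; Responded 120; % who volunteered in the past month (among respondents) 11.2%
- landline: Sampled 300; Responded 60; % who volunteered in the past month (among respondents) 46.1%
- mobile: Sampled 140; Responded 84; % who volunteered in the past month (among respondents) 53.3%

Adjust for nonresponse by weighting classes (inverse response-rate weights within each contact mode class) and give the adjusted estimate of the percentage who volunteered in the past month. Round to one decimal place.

Class response rates: app 224/280 = 80%, mail 252/360 = 70%, web 120/300 = 40%, landline 60/300 = 20%, mobile 84/140 = 60%.
Weighting each respondent by the inverse class response rate inflates each class back to its sampled size, so the class weight is n_sampled:
  app: 280 × 32.1 = 8988
  mail: 360 × 44.7 = 16092
  web: 300 × 11.2 = 3360
  landline: 300 × 46.1 = 13,830
  mobile: 140 × 53.3 = 7462
Adjusted estimate = 49,732 / 1,380 = 36.0377 → 36.0%.

36.0%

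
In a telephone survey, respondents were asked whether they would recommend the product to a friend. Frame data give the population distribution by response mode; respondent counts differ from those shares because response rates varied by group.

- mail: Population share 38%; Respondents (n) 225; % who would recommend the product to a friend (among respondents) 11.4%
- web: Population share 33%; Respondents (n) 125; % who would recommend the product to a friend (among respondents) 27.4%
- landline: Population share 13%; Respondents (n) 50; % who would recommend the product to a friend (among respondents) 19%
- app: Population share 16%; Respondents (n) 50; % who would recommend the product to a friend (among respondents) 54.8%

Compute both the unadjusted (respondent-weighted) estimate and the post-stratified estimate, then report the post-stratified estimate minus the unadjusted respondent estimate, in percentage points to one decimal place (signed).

+3.1 percentage points

Unadjusted (pooled respondent) estimate weights by respondent counts:
  (225/450)×11.4 + (125/450)×27.4 + (50/450)×19 + (50/450)×54.8 = 21.5111%
Post-stratified estimate weights by population shares:
  0.38×11.4 + 0.33×27.4 + 0.13×19 + 0.16×54.8 = 24.612%
Difference = 24.612 − 21.5111 = 3.1009 pp.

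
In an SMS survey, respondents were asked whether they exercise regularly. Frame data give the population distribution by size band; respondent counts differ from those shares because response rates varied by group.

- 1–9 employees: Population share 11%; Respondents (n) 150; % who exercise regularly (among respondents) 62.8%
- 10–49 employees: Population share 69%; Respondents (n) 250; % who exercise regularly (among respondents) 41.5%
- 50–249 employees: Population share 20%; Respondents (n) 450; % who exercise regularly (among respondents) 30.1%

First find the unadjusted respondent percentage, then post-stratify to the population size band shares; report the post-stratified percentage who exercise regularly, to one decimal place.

Naive respondent-only estimate (weights = respondent counts):
  (150/850)×62.8 + (250/850)×41.5 + (450/850)×30.1 = 39.2235%
Post-stratified estimate weights by population shares:
  0.11×62.8 + 0.69×41.5 + 0.2×30.1 = 41.563%

41.6%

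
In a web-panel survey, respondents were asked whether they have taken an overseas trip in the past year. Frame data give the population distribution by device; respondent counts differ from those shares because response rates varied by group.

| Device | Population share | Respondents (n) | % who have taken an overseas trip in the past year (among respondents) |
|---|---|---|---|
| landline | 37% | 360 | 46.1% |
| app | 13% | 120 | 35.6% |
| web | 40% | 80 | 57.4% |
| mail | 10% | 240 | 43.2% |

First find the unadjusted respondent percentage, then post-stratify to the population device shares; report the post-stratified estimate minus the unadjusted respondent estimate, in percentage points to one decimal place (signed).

Naive respondent-only estimate (weights = respondent counts):
  (360/800)×46.1 + (120/800)×35.6 + (80/800)×57.4 + (240/800)×43.2 = 44.785%
Post-stratifying to population shares instead:
  0.37×46.1 + 0.13×35.6 + 0.4×57.4 + 0.1×43.2 = 48.965%
Difference = 48.965 − 44.785 = 4.18 pp.

+4.2 percentage points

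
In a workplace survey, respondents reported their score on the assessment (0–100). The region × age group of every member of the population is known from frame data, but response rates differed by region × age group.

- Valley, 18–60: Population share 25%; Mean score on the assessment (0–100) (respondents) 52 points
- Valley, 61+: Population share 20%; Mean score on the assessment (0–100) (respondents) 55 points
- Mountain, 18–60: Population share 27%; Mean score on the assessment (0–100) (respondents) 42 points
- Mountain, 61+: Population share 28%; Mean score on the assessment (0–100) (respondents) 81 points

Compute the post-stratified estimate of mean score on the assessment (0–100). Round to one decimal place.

58.0

Weight each group's respondent value by its population share:
  Valley, 18–60: 0.25 × 52 = 13
  Valley, 61+: 0.2 × 55 = 11
  Mountain, 18–60: 0.27 × 42 = 11.34
  Mountain, 61+: 0.28 × 81 = 22.68
Post-stratified estimate = 58.02 → 58.0.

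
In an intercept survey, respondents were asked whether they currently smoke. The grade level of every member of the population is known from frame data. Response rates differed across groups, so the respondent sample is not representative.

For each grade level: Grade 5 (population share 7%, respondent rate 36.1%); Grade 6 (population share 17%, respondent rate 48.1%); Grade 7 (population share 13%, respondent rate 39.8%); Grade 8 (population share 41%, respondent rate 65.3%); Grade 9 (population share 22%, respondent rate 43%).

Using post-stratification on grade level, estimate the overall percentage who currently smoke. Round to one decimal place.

52.1%

Weight each group's respondent value by its population share:
  Grade 5: 0.07 × 36.1 = 2.527
  Grade 6: 0.17 × 48.1 = 8.177
  Grade 7: 0.13 × 39.8 = 5.174
  Grade 8: 0.41 × 65.3 = 26.773
  Grade 9: 0.22 × 43 = 9.46
Post-stratified estimate = 52.111 → 52.1%.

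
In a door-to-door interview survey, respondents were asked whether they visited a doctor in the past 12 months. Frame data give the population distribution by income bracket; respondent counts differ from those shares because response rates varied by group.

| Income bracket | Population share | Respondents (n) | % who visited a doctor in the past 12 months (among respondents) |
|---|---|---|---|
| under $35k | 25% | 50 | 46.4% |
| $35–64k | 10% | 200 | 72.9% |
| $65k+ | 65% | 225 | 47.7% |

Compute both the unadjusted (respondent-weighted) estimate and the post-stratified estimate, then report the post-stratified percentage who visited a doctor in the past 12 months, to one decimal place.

49.9%

Unadjusted (pooled respondent) estimate weights by respondent counts:
  (50/475)×46.4 + (200/475)×72.9 + (225/475)×47.7 = 58.1737%
Post-stratifying to population shares instead:
  0.25×46.4 + 0.1×72.9 + 0.65×47.7 = 49.895%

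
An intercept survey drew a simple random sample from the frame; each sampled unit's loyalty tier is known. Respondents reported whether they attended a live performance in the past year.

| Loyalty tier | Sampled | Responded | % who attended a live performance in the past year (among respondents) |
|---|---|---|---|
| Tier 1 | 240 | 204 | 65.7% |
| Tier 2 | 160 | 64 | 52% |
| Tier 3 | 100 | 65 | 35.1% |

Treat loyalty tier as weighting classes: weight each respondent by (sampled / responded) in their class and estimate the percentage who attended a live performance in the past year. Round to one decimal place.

Response rates by class: Tier 1 204/240 = 85%, Tier 2 64/160 = 40%, Tier 3 65/100 = 65%.
Inverse-response-rate weighting restores each class to its sampled count, so class totals weight by n_sampled:
  Tier 1: 240 × 65.7 = 15,768
  Tier 2: 160 × 52 = 8320
  Tier 3: 100 × 35.1 = 3510
Adjusted estimate = 27,598 / 500 = 55.196 → 55.2%.

55.2%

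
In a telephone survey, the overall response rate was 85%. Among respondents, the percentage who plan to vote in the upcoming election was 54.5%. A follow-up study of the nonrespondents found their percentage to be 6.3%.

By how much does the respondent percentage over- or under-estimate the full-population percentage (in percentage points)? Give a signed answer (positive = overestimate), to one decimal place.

+7.2 percentage points

Nonresponse fraction = 1 − 0.85 = 0.15.
Bias = (nonresponse fraction) × (respondent percentage − nonrespondent percentage)
     = 0.15 × (54.5 − 6.3) = 0.15 × 48.2 = 7.23.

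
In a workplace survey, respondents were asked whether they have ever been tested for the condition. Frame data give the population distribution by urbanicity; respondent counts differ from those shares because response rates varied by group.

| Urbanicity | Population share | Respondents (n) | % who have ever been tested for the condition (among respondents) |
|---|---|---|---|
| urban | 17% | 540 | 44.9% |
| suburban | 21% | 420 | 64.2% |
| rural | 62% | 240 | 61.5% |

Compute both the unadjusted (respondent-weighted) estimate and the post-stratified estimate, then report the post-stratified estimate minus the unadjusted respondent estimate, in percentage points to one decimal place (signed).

+4.3 percentage points

Unadjusted (pooled respondent) estimate weights by respondent counts:
  (540/1200)×44.9 + (420/1200)×64.2 + (240/1200)×61.5 = 54.975%
Post-stratifying to population shares instead:
  0.17×44.9 + 0.21×64.2 + 0.62×61.5 = 59.245%
Difference = 59.245 − 54.975 = 4.27 pp.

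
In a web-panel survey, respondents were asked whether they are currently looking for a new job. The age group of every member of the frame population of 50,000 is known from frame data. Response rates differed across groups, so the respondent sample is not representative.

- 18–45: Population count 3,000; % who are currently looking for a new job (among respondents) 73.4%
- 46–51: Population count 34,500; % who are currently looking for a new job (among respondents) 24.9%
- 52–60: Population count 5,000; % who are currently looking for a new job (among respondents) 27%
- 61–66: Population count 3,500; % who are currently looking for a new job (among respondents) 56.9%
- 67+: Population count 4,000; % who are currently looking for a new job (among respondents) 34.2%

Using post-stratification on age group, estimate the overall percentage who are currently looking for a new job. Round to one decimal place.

31.0%

Post-stratification weights by population share, not respondent share:
  18–45: (3,000/50,000) × 73.4 = 4.404
  46–51: (34,500/50,000) × 24.9 = 17.181
  52–60: (5,000/50,000) × 27 = 2.7
  61–66: (3,500/50,000) × 56.9 = 3.983
  67+: (4,000/50,000) × 34.2 = 2.736
Post-stratified estimate = 31.004 → 31.0%.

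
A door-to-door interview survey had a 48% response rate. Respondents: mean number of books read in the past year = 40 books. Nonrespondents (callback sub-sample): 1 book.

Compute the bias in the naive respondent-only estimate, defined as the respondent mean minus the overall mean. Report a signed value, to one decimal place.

+20.3

Nonresponse fraction = 1 − 0.48 = 0.52.
Bias = (nonresponse fraction) × (respondent mean − nonrespondent mean)
     = 0.52 × (40 − 1) = 0.52 × 39 = 20.28.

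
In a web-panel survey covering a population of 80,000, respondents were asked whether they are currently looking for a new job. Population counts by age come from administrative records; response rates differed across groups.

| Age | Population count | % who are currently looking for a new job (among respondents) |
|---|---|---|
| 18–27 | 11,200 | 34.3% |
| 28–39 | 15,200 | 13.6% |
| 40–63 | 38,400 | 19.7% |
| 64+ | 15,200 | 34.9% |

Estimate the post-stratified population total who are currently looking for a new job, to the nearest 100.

Apply each group's respondent rate to its population count:
  18–27: 11,200 × 34.3% = 3841.6
  28–39: 15,200 × 13.6% = 2067.2
  40–63: 38,400 × 19.7% = 7564.8
  64+: 15,200 × 34.9% = 5304.8
Estimated total = 18778.4 → 18,800.

18,800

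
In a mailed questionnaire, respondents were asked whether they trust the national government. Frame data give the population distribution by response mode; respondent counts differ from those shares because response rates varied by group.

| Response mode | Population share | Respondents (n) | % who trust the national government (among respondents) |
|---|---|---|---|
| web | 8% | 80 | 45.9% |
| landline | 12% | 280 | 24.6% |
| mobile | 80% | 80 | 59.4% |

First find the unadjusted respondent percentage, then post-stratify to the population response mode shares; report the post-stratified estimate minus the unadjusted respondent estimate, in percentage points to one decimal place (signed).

Unadjusted (pooled respondent) estimate weights by respondent counts:
  (80/440)×45.9 + (280/440)×24.6 + (80/440)×59.4 = 34.8%
Reweighting by population response mode shares:
  0.08×45.9 + 0.12×24.6 + 0.8×59.4 = 54.144%
Difference = 54.144 − 34.8 = 19.344 pp.

+19.3 percentage points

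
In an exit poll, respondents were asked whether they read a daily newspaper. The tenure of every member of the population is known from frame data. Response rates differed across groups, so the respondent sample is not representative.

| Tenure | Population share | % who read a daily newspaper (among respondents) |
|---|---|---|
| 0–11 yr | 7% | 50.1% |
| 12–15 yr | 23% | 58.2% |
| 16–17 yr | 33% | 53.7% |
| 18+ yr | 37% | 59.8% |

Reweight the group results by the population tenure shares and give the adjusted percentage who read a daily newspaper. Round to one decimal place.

56.7%

Weight each group's respondent value by its population share:
  0–11 yr: 0.07 × 50.1 = 3.507
  12–15 yr: 0.23 × 58.2 = 13.386
  16–17 yr: 0.33 × 53.7 = 17.721
  18+ yr: 0.37 × 59.8 = 22.126
Post-stratified estimate = 56.74 → 56.7%.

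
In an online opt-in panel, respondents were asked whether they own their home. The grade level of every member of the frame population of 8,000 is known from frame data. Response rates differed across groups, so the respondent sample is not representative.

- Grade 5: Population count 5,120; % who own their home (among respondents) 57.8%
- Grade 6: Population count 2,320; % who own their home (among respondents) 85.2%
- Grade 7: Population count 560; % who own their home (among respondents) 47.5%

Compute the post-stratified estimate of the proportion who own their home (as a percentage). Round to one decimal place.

65.0%

Each cell contributes population-share × respondent value:
  Grade 5: (5,120/8,000) × 57.8 = 36.992
  Grade 6: (2,320/8,000) × 85.2 = 24.708
  Grade 7: (560/8,000) × 47.5 = 3.325
Post-stratified estimate = 65.025 → 65.0%.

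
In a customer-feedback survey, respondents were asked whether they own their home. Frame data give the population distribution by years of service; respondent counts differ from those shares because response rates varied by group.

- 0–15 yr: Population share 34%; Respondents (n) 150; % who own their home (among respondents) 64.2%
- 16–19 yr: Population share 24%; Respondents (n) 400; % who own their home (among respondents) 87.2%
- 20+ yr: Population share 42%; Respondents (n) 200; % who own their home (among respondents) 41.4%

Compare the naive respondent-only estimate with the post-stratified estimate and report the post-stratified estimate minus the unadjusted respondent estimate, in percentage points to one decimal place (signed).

-10.2 percentage points

Unadjusted (pooled respondent) estimate weights by respondent counts:
  (150/750)×64.2 + (400/750)×87.2 + (200/750)×41.4 = 70.3867%
Reweighting by population years of service shares:
  0.34×64.2 + 0.24×87.2 + 0.42×41.4 = 60.144%
Difference = 60.144 − 70.3867 = -10.2427 pp.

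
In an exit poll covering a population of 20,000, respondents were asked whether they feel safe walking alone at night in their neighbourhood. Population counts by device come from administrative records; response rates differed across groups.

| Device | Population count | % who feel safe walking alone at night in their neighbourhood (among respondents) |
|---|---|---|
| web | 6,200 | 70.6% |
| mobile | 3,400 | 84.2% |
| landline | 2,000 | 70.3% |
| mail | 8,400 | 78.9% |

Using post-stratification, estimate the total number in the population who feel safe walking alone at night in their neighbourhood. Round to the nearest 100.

15,300

Each cell contributes its population count × the respondent rate:
  web: 6,200 × 70.6% = 4377.2
  mobile: 3,400 × 84.2% = 2862.8
  landline: 2,000 × 70.3% = 1406
  mail: 8,400 × 78.9% = 6627.6
Estimated total = 15273.6 → 15,300.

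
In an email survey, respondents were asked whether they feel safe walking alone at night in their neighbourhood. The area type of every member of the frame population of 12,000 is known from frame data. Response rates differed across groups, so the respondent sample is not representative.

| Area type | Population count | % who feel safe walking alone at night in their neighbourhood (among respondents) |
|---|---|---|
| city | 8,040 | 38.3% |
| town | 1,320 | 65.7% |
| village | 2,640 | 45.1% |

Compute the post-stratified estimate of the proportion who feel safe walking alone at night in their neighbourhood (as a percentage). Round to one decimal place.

Reweight to the known area type distribution:
  city: (8,040/12,000) × 38.3 = 25.661
  town: (1,320/12,000) × 65.7 = 7.227
  village: (2,640/12,000) × 45.1 = 9.922
Post-stratified estimate = 42.81 → 42.8%.

42.8%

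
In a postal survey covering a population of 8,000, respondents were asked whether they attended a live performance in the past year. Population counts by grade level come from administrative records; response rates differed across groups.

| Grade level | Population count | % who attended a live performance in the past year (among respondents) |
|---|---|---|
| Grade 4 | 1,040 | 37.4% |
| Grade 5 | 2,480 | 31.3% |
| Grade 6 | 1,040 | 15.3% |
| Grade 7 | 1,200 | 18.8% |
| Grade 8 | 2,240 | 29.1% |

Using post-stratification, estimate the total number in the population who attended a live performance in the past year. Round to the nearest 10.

Each cell contributes its population count × the respondent rate:
  Grade 4: 1,040 × 37.4% = 388.96
  Grade 5: 2,480 × 31.3% = 776.24
  Grade 6: 1,040 × 15.3% = 159.12
  Grade 7: 1,200 × 18.8% = 225.6
  Grade 8: 2,240 × 29.1% = 651.84
Estimated total = 2201.76 → 2,200.

2,200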